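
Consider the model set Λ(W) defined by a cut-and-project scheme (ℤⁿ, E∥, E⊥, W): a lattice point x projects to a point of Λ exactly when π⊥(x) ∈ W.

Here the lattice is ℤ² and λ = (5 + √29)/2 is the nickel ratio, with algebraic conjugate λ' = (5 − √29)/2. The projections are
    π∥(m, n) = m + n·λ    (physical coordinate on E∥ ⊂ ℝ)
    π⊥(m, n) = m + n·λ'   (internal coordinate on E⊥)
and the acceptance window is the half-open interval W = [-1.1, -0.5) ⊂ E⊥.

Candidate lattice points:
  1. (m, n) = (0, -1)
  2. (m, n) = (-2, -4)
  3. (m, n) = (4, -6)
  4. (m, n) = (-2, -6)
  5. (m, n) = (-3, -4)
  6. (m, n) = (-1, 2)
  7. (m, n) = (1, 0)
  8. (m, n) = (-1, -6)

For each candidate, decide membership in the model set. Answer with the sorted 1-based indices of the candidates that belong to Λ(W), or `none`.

4

λ' = (5−√29)/2 ≈ -0.1926.
#1 (0,-1): internal coord 0 + (-1)·λ' = +0.1926; +0.1926 ∉ [-1.1, -0.5) → out
#2 (-2,-4): internal coord -2 + (-4)·λ' = -1.2297; -1.2297 ∉ [-1.1, -0.5) → out
#3 (4,-6): internal coord 4 + (-6)·λ' = +5.1555; +5.1555 ∉ [-1.1, -0.5) → out
#4 (-2,-6): internal coord -2 + (-6)·λ' = -0.8445; -0.8445 ∈ [-1.1, -0.5) → IN Λ
#5 (-3,-4): internal coord -3 + (-4)·λ' = -2.2297; -2.2297 ∉ [-1.1, -0.5) → out
#6 (-1,2): internal coord -1 + (2)·λ' = -1.3852; -1.3852 ∉ [-1.1, -0.5) → out
#7 (1,0): internal coord 1 + (0)·λ' = +1.0000; +1.0000 ∉ [-1.1, -0.5) → out
#8 (-1,-6): internal coord -1 + (-6)·λ' = +0.1555; +0.1555 ∉ [-1.1, -0.5) → out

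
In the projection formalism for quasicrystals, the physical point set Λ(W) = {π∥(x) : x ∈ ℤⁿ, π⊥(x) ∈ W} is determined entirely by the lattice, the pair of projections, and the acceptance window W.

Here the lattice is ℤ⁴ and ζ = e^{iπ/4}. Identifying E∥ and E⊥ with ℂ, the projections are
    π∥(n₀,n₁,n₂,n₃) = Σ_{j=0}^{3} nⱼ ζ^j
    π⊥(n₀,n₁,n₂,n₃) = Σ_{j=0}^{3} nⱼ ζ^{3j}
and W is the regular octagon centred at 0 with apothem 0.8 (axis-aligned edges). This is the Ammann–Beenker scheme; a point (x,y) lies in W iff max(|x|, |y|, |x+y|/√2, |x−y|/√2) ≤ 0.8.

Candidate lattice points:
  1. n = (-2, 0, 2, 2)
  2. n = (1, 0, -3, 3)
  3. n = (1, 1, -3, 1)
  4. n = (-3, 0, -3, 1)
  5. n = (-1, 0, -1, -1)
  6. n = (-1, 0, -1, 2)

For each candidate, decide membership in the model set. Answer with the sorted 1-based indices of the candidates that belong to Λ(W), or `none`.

none

Internal map: ζ^{3j} for j=0..3 gives (1,0), (−√2/2,√2/2), (0,−1), (√2/2,√2/2).
#1 (-2, 0, 2, 2): internal (-0.58579, -0.58579); octagon support 0.82843 vs apothem 0.8 → ∉ W
#2 (1, 0, -3, 3): internal (3.12132, 5.12132); octagon support 5.82843 vs apothem 0.8 → ∉ W
#3 (1, 1, -3, 1): internal (1.00000, 4.41421); octagon support 4.41421 vs apothem 0.8 → ∉ W
#4 (-3, 0, -3, 1): internal (-2.29289, 3.70711); octagon support 4.24264 vs apothem 0.8 → ∉ W
#5 (-1, 0, -1, -1): internal (-1.70711, 0.29289); octagon support 1.70711 vs apothem 0.8 → ∉ W
#6 (-1, 0, -1, 2): internal (0.41421, 2.41421); octagon support 2.41421 vs apothem 0.8 → ∉ W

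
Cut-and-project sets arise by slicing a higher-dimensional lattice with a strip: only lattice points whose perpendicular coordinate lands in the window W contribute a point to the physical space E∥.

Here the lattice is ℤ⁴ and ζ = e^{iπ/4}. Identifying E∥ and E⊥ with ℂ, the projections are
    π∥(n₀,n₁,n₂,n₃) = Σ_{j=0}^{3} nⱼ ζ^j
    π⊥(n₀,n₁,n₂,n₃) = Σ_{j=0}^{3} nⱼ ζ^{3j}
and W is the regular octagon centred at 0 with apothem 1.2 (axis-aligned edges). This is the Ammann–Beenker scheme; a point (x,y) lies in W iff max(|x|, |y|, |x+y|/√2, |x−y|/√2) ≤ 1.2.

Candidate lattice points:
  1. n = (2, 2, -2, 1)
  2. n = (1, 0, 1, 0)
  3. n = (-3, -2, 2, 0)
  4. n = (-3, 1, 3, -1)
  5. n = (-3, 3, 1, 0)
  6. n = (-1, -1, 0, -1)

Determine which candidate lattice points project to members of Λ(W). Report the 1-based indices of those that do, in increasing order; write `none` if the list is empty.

With ζ = e^{iπ/4} the internal vectors are ζ^0,ζ^3,ζ^6,ζ^9.
candidate 1: n = (2, 2, -2, 1) → π⊥ ≈ (+1.292893, +4.121320); max(|x|,|y|,|x±y|/√2) = 4.121320 > 1.2 ⇒ ∉ W
candidate 2: n = (1, 0, 1, 0) → π⊥ ≈ (+1.000000, -1.000000); max(|x|,|y|,|x±y|/√2) = 1.414214 > 1.2 ⇒ ∉ W
candidate 3: n = (-3, -2, 2, 0) → π⊥ ≈ (-1.585786, -3.414214); max(|x|,|y|,|x±y|/√2) = 3.535534 > 1.2 ⇒ ∉ W
candidate 4: n = (-3, 1, 3, -1) → π⊥ ≈ (-4.414214, -3.000000); max(|x|,|y|,|x±y|/√2) = 5.242641 > 1.2 ⇒ ∉ W
candidate 5: n = (-3, 3, 1, 0) → π⊥ ≈ (-5.121320, +1.121320); max(|x|,|y|,|x±y|/√2) = 5.121320 > 1.2 ⇒ ∉ W
candidate 6: n = (-1, -1, 0, -1) → π⊥ ≈ (-1.000000, -1.414214); max(|x|,|y|,|x±y|/√2) = 1.707107 > 1.2 ⇒ ∉ W

none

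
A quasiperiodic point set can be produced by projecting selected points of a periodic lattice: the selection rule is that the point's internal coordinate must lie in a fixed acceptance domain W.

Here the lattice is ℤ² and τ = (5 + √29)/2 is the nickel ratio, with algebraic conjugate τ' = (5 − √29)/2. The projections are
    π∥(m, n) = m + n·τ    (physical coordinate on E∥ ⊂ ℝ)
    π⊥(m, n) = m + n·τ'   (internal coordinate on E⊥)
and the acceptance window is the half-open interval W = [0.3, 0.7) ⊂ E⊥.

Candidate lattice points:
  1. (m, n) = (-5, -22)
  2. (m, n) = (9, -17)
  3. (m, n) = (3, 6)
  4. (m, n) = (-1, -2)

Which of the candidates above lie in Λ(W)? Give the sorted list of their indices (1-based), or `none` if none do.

none

Compute τ' = (5−√29)/2 = -0.192582, so π⊥(m,n) = m -0.192582·n.
[1] lift (-5,-22): star map gives -0.763187; window check 0.3 ≤ -0.763187 < 0.7 is false → out
[2] lift (9,-17): star map gives 12.273901; window check 0.3 ≤ 12.273901 < 0.7 is false → out
[3] lift (3,6): star map gives 1.844506; window check 0.3 ≤ 1.844506 < 0.7 is false → out
[4] lift (-1,-2): star map gives -0.614835; window check 0.3 ≤ -0.614835 < 0.7 is false → out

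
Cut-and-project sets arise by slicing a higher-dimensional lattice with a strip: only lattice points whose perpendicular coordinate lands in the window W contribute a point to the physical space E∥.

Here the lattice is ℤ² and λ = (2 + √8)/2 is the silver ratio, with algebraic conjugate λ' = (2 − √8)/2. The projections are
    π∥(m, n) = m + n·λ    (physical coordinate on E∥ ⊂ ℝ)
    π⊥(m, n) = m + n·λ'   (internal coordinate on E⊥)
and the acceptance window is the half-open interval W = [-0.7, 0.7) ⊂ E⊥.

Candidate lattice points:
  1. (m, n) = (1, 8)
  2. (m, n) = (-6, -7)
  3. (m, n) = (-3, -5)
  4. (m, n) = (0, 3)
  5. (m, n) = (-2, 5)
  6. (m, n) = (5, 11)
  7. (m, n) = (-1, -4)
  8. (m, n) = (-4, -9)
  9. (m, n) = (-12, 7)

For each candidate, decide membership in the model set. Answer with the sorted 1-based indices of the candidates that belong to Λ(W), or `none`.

Compute λ' = (2−√8)/2 = -0.4142, so π⊥(m,n) = m -0.4142·n.
candidate 1: (m,n)=(1,8) → π∥ = 1+8·λ ≈ 20.3137, π⊥ = 1+8·λ' ≈ -2.3137 ∉ [-0.7, 0.7) ⇒ out
candidate 2: (m,n)=(-6,-7) → π∥ = -6-7·λ ≈ -22.8995, π⊥ = -6-7·λ' ≈ -3.1005 ∉ [-0.7, 0.7) ⇒ out
candidate 3: (m,n)=(-3,-5) → π∥ = -3-5·λ ≈ -15.0711, π⊥ = -3-5·λ' ≈ -0.9289 ∉ [-0.7, 0.7) ⇒ out
candidate 4: (m,n)=(0,3) → π∥ = 0+3·λ ≈ 7.2426, π⊥ = 0+3·λ' ≈ -1.2426 ∉ [-0.7, 0.7) ⇒ out
candidate 5: (m,n)=(-2,5) → π∥ = -2+5·λ ≈ 10.0711, π⊥ = -2+5·λ' ≈ -4.0711 ∉ [-0.7, 0.7) ⇒ out
candidate 6: (m,n)=(5,11) → π∥ = 5+11·λ ≈ 31.5563, π⊥ = 5+11·λ' ≈ 0.4437 ∈ [-0.7, 0.7) ⇒ IN Λ
candidate 7: (m,n)=(-1,-4) → π∥ = -1-4·λ ≈ -10.6569, π⊥ = -1-4·λ' ≈ 0.6569 ∈ [-0.7, 0.7) ⇒ IN Λ
candidate 8: (m,n)=(-4,-9) → π∥ = -4-9·λ ≈ -25.7279, π⊥ = -4-9·λ' ≈ -0.2721 ∈ [-0.7, 0.7) ⇒ IN Λ
candidate 9: (m,n)=(-12,7) → π∥ = -12+7·λ ≈ 4.8995, π⊥ = -12+7·λ' ≈ -14.8995 ∉ [-0.7, 0.7) ⇒ out

6, 7, 8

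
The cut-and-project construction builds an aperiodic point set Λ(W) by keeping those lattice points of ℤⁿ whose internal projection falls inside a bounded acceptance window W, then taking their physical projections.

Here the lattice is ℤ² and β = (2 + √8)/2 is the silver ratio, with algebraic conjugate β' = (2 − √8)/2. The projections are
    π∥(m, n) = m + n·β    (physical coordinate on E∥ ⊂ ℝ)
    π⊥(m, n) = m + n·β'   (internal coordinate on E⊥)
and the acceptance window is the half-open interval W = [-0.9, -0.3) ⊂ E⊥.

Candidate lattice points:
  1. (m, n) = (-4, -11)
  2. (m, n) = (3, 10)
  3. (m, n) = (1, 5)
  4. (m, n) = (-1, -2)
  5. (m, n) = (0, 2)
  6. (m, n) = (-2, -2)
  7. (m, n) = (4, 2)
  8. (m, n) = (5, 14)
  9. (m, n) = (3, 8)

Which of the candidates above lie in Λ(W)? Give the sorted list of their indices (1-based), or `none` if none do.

5, 8, 9

β' = (2−√8)/2 ≈ -0.414214.
#1 (-4,-11): internal coord -4 + (-11)·β' = +0.556349; +0.556349 ∉ [-0.9, -0.3) → out
#2 (3,10): internal coord 3 + (10)·β' = -1.142136; -1.142136 ∉ [-0.9, -0.3) → out
#3 (1,5): internal coord 1 + (5)·β' = -1.071068; -1.071068 ∉ [-0.9, -0.3) → out
#4 (-1,-2): internal coord -1 + (-2)·β' = -0.171573; -0.171573 ∉ [-0.9, -0.3) → out
#5 (0,2): internal coord 0 + (2)·β' = -0.828427; -0.828427 ∈ [-0.9, -0.3) → IN Λ
#6 (-2,-2): internal coord -2 + (-2)·β' = -1.171573; -1.171573 ∉ [-0.9, -0.3) → out
#7 (4,2): internal coord 4 + (2)·β' = +3.171573; +3.171573 ∉ [-0.9, -0.3) → out
#8 (5,14): internal coord 5 + (14)·β' = -0.798990; -0.798990 ∈ [-0.9, -0.3) → IN Λ
#9 (3,8): internal coord 3 + (8)·β' = -0.313708; -0.313708 ∈ [-0.9, -0.3) → IN Λ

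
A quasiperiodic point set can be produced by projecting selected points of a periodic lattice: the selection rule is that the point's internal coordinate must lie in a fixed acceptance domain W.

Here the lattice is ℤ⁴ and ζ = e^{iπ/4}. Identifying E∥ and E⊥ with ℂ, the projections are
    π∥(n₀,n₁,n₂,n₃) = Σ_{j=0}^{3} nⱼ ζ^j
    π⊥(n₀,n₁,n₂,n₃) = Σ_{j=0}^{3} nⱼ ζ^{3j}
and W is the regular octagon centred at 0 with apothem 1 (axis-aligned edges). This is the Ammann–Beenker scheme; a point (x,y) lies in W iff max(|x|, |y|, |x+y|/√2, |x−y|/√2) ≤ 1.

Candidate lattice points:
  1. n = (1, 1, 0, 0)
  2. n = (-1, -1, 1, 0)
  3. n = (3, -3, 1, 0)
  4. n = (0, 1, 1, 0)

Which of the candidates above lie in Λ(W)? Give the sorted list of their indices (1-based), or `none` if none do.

1, 4

π⊥(n) = n₀ + n₁ζ³ + n₂ζ⁶ + n₃ζ⁹ where ζ = e^{iπ/4}.
candidate 1: n = (1, 1, 0, 0) → π⊥ ≈ (+0.292893, +0.707107); max(|x|,|y|,|x±y|/√2) = 0.707107 ≤ 1 ⇒ ∈ W
candidate 2: n = (-1, -1, 1, 0) → π⊥ ≈ (-0.292893, -1.707107); max(|x|,|y|,|x±y|/√2) = 1.707107 > 1 ⇒ ∉ W
candidate 3: n = (3, -3, 1, 0) → π⊥ ≈ (+5.121320, -3.121320); max(|x|,|y|,|x±y|/√2) = 5.828427 > 1 ⇒ ∉ W
candidate 4: n = (0, 1, 1, 0) → π⊥ ≈ (-0.707107, -0.292893); max(|x|,|y|,|x±y|/√2) = 0.707107 ≤ 1 ⇒ ∈ W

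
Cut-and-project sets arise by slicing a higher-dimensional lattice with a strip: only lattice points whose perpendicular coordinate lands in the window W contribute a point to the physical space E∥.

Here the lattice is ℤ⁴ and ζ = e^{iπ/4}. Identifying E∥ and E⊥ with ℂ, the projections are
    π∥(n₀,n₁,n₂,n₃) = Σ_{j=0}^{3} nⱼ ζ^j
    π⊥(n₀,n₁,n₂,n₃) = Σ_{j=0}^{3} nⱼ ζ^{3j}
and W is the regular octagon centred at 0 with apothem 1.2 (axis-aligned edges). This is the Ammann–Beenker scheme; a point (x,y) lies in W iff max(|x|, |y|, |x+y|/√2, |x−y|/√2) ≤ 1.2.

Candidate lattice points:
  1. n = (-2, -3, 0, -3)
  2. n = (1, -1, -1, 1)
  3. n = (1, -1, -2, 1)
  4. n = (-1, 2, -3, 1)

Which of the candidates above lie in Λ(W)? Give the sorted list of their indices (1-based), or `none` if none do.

none

With ζ = e^{iπ/4} the internal vectors are ζ^0,ζ^3,ζ^6,ζ^9.
#1 (-2, -3, 0, -3): internal (-2.00000, -4.24264); octagon support 4.41421 vs apothem 1.2 → ∉ W
#2 (1, -1, -1, 1): internal (2.41421, 1.00000); octagon support 2.41421 vs apothem 1.2 → ∉ W
#3 (1, -1, -2, 1): internal (2.41421, 2.00000); octagon support 3.12132 vs apothem 1.2 → ∉ W
#4 (-1, 2, -3, 1): internal (-1.70711, 5.12132); octagon support 5.12132 vs apothem 1.2 → ∉ W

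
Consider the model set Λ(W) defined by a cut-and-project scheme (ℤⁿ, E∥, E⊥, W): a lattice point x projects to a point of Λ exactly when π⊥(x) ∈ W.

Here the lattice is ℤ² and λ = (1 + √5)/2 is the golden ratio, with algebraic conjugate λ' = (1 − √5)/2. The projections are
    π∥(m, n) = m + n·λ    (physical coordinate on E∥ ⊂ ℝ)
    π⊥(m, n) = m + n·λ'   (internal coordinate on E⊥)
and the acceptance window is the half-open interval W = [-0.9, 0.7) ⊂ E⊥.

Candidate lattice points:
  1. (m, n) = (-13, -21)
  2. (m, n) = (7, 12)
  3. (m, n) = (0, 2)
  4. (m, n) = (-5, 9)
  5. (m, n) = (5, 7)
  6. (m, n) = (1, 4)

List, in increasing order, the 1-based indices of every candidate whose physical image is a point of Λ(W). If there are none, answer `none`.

Compute λ' = (1−√5)/2 = -0.618034, so π⊥(m,n) = m -0.618034·n.
#1 (-13,-21): internal coord -13 + (-21)·λ' = -0.021286; -0.021286 ∈ [-0.9, 0.7) → IN Λ
#2 (7,12): internal coord 7 + (12)·λ' = -0.416408; -0.416408 ∈ [-0.9, 0.7) → IN Λ
#3 (0,2): internal coord 0 + (2)·λ' = -1.236068; -1.236068 ∉ [-0.9, 0.7) → out
#4 (-5,9): internal coord -5 + (9)·λ' = -10.562306; -10.562306 ∉ [-0.9, 0.7) → out
#5 (5,7): internal coord 5 + (7)·λ' = +0.673762; +0.673762 ∈ [-0.9, 0.7) → IN Λ
#6 (1,4): internal coord 1 + (4)·λ' = -1.472136; -1.472136 ∉ [-0.9, 0.7) → out

1, 2, 5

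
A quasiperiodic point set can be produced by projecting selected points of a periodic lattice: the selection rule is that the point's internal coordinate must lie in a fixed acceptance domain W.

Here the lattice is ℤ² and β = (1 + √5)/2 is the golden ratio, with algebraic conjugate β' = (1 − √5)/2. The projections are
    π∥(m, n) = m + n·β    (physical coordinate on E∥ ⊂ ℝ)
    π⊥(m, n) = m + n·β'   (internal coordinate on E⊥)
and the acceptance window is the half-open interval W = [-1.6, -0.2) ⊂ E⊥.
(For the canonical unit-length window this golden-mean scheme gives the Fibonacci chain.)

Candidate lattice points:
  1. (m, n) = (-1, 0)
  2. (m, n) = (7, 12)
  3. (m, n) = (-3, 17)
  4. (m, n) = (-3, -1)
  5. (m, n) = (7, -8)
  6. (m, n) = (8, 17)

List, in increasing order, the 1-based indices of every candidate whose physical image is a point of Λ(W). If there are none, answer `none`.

Numerically β ≈ 1.618034 and β' = −1/β ≈ -0.618034.
candidate 1: (m,n)=(-1,0) → π∥ = -1+0·β ≈ -1.000000, π⊥ = -1+0·β' ≈ -1.000000 ∈ [-1.6, -0.2) ⇒ IN Λ
candidate 2: (m,n)=(7,12) → π∥ = 7+12·β ≈ 26.416408, π⊥ = 7+12·β' ≈ -0.416408 ∈ [-1.6, -0.2) ⇒ IN Λ
candidate 3: (m,n)=(-3,17) → π∥ = -3+17·β ≈ 24.506578, π⊥ = -3+17·β' ≈ -13.506578 ∉ [-1.6, -0.2) ⇒ out
candidate 4: (m,n)=(-3,-1) → π∥ = -3-1·β ≈ -4.618034, π⊥ = -3-1·β' ≈ -2.381966 ∉ [-1.6, -0.2) ⇒ out
candidate 5: (m,n)=(7,-8) → π∥ = 7-8·β ≈ -5.944272, π⊥ = 7-8·β' ≈ 11.944272 ∉ [-1.6, -0.2) ⇒ out
candidate 6: (m,n)=(8,17) → π∥ = 8+17·β ≈ 35.506578, π⊥ = 8+17·β' ≈ -2.506578 ∉ [-1.6, -0.2) ⇒ out

1, 2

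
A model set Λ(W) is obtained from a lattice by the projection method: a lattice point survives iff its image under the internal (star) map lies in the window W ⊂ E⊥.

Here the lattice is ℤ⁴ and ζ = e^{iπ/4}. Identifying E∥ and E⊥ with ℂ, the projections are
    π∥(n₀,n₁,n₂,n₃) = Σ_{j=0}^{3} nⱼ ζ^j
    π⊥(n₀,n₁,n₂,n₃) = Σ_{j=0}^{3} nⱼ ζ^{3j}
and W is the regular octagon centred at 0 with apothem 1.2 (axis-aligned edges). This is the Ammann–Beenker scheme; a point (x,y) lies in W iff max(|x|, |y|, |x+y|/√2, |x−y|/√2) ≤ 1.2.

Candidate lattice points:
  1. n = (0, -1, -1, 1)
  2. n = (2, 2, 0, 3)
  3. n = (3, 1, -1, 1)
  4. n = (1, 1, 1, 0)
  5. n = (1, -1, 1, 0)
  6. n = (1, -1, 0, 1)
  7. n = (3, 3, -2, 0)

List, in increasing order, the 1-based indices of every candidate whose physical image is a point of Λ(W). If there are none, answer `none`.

π⊥(n) = n₀ + n₁ζ³ + n₂ζ⁶ + n₃ζ⁹ where ζ = e^{iπ/4}.
#1 (0, -1, -1, 1): internal (1.414214, 1.000000); octagon support 1.707107 vs apothem 1.2 → ∉ W
#2 (2, 2, 0, 3): internal (2.707107, 3.535534); octagon support 4.414214 vs apothem 1.2 → ∉ W
#3 (3, 1, -1, 1): internal (3.000000, 2.414214); octagon support 3.828427 vs apothem 1.2 → ∉ W
#4 (1, 1, 1, 0): internal (0.292893, -0.292893); octagon support 0.414214 vs apothem 1.2 → ∈ W
#5 (1, -1, 1, 0): internal (1.707107, -1.707107); octagon support 2.414214 vs apothem 1.2 → ∉ W
#6 (1, -1, 0, 1): internal (2.414214, 0.000000); octagon support 2.414214 vs apothem 1.2 → ∉ W
#7 (3, 3, -2, 0): internal (0.878680, 4.121320); octagon support 4.121320 vs apothem 1.2 → ∉ W

4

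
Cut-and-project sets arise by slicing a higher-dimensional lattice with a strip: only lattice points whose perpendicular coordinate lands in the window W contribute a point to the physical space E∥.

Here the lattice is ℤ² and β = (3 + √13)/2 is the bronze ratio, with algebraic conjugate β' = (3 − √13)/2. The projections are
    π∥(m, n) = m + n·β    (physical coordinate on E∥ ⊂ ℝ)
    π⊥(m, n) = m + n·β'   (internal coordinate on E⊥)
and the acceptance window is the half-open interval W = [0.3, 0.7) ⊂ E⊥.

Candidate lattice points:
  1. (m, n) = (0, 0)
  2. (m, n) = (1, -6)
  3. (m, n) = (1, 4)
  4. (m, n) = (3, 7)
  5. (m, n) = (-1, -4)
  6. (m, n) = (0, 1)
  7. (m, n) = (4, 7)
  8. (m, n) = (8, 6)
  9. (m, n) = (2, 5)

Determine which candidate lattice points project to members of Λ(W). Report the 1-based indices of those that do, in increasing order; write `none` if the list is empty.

Numerically β ≈ 3.302776 and β' = −1/β ≈ -0.302776.
[1] lift (0,0): star map gives 0.000000; window check 0.3 ≤ 0.000000 < 0.7 is false → out
[2] lift (1,-6): star map gives 2.816654; window check 0.3 ≤ 2.816654 < 0.7 is false → out
[3] lift (1,4): star map gives -0.211103; window check 0.3 ≤ -0.211103 < 0.7 is false → out
[4] lift (3,7): star map gives 0.880571; window check 0.3 ≤ 0.880571 < 0.7 is false → out
[5] lift (-1,-4): star map gives 0.211103; window check 0.3 ≤ 0.211103 < 0.7 is false → out
[6] lift (0,1): star map gives -0.302776; window check 0.3 ≤ -0.302776 < 0.7 is false → out
[7] lift (4,7): star map gives 1.880571; window check 0.3 ≤ 1.880571 < 0.7 is false → out
[8] lift (8,6): star map gives 6.183346; window check 0.3 ≤ 6.183346 < 0.7 is false → out
[9] lift (2,5): star map gives 0.486122; window check 0.3 ≤ 0.486122 < 0.7 is true → IN Λ

9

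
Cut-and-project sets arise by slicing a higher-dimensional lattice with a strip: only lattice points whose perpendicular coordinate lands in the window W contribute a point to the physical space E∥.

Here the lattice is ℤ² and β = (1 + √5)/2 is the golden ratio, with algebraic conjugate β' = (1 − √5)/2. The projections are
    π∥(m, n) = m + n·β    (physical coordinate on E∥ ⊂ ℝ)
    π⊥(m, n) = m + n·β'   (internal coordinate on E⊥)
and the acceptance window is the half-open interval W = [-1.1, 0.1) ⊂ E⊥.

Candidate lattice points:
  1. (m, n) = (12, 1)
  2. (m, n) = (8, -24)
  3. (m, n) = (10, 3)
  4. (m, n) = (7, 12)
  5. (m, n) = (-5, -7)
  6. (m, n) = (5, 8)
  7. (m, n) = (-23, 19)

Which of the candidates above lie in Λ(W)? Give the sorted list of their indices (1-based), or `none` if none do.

4, 5, 6

Numerically β ≈ 1.6180 and β' = −1/β ≈ -0.6180.
candidate 1: (m,n)=(12,1) → π∥ = 12+1·β ≈ 13.6180, π⊥ = 12+1·β' ≈ 11.3820 ∉ [-1.1, 0.1) ⇒ out
candidate 2: (m,n)=(8,-24) → π∥ = 8-24·β ≈ -30.8328, π⊥ = 8-24·β' ≈ 22.8328 ∉ [-1.1, 0.1) ⇒ out
candidate 3: (m,n)=(10,3) → π∥ = 10+3·β ≈ 14.8541, π⊥ = 10+3·β' ≈ 8.1459 ∉ [-1.1, 0.1) ⇒ out
candidate 4: (m,n)=(7,12) → π∥ = 7+12·β ≈ 26.4164, π⊥ = 7+12·β' ≈ -0.4164 ∈ [-1.1, 0.1) ⇒ IN Λ
candidate 5: (m,n)=(-5,-7) → π∥ = -5-7·β ≈ -16.3262, π⊥ = -5-7·β' ≈ -0.6738 ∈ [-1.1, 0.1) ⇒ IN Λ
candidate 6: (m,n)=(5,8) → π∥ = 5+8·β ≈ 17.9443, π⊥ = 5+8·β' ≈ 0.0557 ∈ [-1.1, 0.1) ⇒ IN Λ
candidate 7: (m,n)=(-23,19) → π∥ = -23+19·β ≈ 7.7426, π⊥ = -23+19·β' ≈ -34.7426 ∉ [-1.1, 0.1) ⇒ out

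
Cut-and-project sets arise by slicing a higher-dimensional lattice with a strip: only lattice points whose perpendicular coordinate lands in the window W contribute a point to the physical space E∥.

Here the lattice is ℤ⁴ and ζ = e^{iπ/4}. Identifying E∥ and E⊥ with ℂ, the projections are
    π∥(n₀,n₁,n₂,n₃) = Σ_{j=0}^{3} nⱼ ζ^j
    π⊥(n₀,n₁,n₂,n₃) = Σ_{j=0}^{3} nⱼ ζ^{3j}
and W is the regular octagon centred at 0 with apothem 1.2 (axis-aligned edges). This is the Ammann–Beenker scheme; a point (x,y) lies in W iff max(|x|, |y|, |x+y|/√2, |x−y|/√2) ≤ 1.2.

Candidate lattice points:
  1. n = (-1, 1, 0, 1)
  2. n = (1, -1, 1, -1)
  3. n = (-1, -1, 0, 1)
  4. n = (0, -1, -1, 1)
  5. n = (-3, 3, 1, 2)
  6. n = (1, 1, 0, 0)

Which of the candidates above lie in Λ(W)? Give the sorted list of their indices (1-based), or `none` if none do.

3, 6

Internal map: ζ^{3j} for j=0..3 gives (1,0), (−√2/2,√2/2), (0,−1), (√2/2,√2/2).
candidate 1: n = (-1, 1, 0, 1) → π⊥ ≈ (-1.000000, +1.414214); max(|x|,|y|,|x±y|/√2) = 1.707107 > 1.2 ⇒ ∉ W
candidate 2: n = (1, -1, 1, -1) → π⊥ ≈ (+1.000000, -2.414214); max(|x|,|y|,|x±y|/√2) = 2.414214 > 1.2 ⇒ ∉ W
candidate 3: n = (-1, -1, 0, 1) → π⊥ ≈ (+0.414214, +0.000000); max(|x|,|y|,|x±y|/√2) = 0.414214 ≤ 1.2 ⇒ ∈ W
candidate 4: n = (0, -1, -1, 1) → π⊥ ≈ (+1.414214, +1.000000); max(|x|,|y|,|x±y|/√2) = 1.707107 > 1.2 ⇒ ∉ W
candidate 5: n = (-3, 3, 1, 2) → π⊥ ≈ (-3.707107, +2.535534); max(|x|,|y|,|x±y|/√2) = 4.414214 > 1.2 ⇒ ∉ W
candidate 6: n = (1, 1, 0, 0) → π⊥ ≈ (+0.292893, +0.707107); max(|x|,|y|,|x±y|/√2) = 0.707107 ≤ 1.2 ⇒ ∈ W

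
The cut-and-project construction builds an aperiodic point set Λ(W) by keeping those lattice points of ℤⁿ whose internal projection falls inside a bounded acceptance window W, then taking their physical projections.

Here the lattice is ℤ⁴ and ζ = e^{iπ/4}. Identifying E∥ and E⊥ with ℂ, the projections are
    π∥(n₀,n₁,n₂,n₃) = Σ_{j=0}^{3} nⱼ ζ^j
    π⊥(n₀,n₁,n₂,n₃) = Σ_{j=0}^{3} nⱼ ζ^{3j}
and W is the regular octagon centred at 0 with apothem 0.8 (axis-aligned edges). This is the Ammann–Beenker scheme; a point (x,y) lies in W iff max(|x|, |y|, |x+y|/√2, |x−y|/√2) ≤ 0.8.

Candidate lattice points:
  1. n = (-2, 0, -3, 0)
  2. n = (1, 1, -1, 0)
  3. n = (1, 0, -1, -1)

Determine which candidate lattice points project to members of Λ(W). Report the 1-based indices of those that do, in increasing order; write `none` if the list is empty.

Internal map: ζ^{3j} for j=0..3 gives (1,0), (−√2/2,√2/2), (0,−1), (√2/2,√2/2).
#1 (-2, 0, -3, 0): internal (-2.0000, 3.0000); octagon support 3.5355 vs apothem 0.8 → ∉ W
#2 (1, 1, -1, 0): internal (0.2929, 1.7071); octagon support 1.7071 vs apothem 0.8 → ∉ W
#3 (1, 0, -1, -1): internal (0.2929, 0.2929); octagon support 0.4142 vs apothem 0.8 → ∈ W

3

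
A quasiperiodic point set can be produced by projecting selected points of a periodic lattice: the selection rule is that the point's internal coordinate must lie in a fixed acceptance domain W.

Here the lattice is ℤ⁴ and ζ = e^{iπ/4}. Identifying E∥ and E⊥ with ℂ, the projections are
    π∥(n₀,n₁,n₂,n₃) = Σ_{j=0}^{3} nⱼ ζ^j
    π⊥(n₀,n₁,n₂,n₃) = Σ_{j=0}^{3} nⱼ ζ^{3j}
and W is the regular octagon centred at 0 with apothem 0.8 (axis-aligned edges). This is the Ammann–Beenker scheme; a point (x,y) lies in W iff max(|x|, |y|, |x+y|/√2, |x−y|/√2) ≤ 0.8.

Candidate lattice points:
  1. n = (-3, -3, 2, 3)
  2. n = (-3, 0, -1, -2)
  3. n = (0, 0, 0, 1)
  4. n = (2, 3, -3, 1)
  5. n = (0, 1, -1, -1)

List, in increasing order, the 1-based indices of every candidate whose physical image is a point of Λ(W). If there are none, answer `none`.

none

With ζ = e^{iπ/4} the internal vectors are ζ^0,ζ^3,ζ^6,ζ^9.
#1 (-3, -3, 2, 3): internal (1.24264, -2.00000); octagon support 2.29289 vs apothem 0.8 → ∉ W
#2 (-3, 0, -1, -2): internal (-4.41421, -0.41421); octagon support 4.41421 vs apothem 0.8 → ∉ W
#3 (0, 0, 0, 1): internal (0.70711, 0.70711); octagon support 1.00000 vs apothem 0.8 → ∉ W
#4 (2, 3, -3, 1): internal (0.58579, 5.82843); octagon support 5.82843 vs apothem 0.8 → ∉ W
#5 (0, 1, -1, -1): internal (-1.41421, 1.00000); octagon support 1.70711 vs apothem 0.8 → ∉ W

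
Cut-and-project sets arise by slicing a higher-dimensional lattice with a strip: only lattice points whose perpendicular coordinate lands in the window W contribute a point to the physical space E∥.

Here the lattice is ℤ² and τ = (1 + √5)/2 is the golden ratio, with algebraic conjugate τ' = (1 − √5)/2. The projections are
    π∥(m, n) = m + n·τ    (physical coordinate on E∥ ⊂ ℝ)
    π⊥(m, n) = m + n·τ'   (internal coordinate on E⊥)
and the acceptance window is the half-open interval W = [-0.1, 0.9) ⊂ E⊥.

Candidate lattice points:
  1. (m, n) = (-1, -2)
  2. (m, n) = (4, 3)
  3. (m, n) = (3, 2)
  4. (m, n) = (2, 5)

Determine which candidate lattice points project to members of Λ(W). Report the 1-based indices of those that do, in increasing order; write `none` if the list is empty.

1

τ' = (1−√5)/2 ≈ -0.6180.
[1] lift (-1,-2): star map gives 0.2361; window check -0.1 ≤ 0.2361 < 0.9 is true → IN Λ
[2] lift (4,3): star map gives 2.1459; window check -0.1 ≤ 2.1459 < 0.9 is false → out
[3] lift (3,2): star map gives 1.7639; window check -0.1 ≤ 1.7639 < 0.9 is false → out
[4] lift (2,5): star map gives -1.0902; window check -0.1 ≤ -1.0902 < 0.9 is false → out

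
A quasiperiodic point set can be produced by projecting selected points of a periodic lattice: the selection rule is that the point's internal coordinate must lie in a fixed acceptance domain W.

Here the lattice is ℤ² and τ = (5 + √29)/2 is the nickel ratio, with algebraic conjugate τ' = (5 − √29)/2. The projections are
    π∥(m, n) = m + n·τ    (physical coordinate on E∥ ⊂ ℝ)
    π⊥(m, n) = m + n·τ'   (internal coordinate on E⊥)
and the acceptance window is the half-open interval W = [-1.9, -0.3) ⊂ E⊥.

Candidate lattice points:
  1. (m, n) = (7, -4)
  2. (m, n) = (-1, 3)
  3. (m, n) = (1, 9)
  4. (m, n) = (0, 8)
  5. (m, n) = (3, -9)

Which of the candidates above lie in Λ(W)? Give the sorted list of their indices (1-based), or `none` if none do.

2, 3, 4

τ' = (5−√29)/2 ≈ -0.1926.
#1 (7,-4): internal coord 7 + (-4)·τ' = +7.7703; +7.7703 ∉ [-1.9, -0.3) → out
#2 (-1,3): internal coord -1 + (3)·τ' = -1.5777; -1.5777 ∈ [-1.9, -0.3) → IN Λ
#3 (1,9): internal coord 1 + (9)·τ' = -0.7332; -0.7332 ∈ [-1.9, -0.3) → IN Λ
#4 (0,8): internal coord 0 + (8)·τ' = -1.5407; -1.5407 ∈ [-1.9, -0.3) → IN Λ
#5 (3,-9): internal coord 3 + (-9)·τ' = +4.7332; +4.7332 ∉ [-1.9, -0.3) → out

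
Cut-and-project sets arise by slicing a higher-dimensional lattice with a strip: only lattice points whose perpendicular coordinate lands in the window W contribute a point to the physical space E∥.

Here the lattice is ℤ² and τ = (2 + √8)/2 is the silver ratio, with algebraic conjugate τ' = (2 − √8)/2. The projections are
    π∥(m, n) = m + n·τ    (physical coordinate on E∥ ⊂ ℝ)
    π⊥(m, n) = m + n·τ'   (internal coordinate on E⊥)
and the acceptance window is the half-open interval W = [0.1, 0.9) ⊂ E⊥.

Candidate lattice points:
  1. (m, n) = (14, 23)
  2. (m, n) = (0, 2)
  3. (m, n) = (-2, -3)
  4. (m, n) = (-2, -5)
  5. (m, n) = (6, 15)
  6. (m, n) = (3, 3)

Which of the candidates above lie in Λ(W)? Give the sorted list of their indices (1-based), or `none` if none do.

τ' = (2−√8)/2 ≈ -0.4142.
candidate 1: (m,n)=(14,23) → π∥ = 14+23·τ ≈ 69.5269, π⊥ = 14+23·τ' ≈ 4.4731 ∉ [0.1, 0.9) ⇒ out
candidate 2: (m,n)=(0,2) → π∥ = 0+2·τ ≈ 4.8284, π⊥ = 0+2·τ' ≈ -0.8284 ∉ [0.1, 0.9) ⇒ out
candidate 3: (m,n)=(-2,-3) → π∥ = -2-3·τ ≈ -9.2426, π⊥ = -2-3·τ' ≈ -0.7574 ∉ [0.1, 0.9) ⇒ out
candidate 4: (m,n)=(-2,-5) → π∥ = -2-5·τ ≈ -14.0711, π⊥ = -2-5·τ' ≈ 0.0711 ∉ [0.1, 0.9) ⇒ out
candidate 5: (m,n)=(6,15) → π∥ = 6+15·τ ≈ 42.2132, π⊥ = 6+15·τ' ≈ -0.2132 ∉ [0.1, 0.9) ⇒ out
candidate 6: (m,n)=(3,3) → π∥ = 3+3·τ ≈ 10.2426, π⊥ = 3+3·τ' ≈ 1.7574 ∉ [0.1, 0.9) ⇒ out

none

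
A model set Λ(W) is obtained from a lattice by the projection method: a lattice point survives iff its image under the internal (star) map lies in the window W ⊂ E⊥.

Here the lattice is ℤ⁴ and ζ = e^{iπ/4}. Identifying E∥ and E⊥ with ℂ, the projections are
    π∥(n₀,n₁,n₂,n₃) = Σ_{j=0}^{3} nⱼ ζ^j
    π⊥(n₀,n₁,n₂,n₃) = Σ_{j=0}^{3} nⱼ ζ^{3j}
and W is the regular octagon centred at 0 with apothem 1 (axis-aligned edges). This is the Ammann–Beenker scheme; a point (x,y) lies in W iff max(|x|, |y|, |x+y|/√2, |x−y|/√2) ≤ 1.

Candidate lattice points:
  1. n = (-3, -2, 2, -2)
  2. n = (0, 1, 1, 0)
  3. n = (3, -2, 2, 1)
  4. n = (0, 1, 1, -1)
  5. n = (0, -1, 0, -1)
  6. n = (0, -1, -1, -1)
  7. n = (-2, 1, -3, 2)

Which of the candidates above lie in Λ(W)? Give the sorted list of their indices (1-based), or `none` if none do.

Internal map: ζ^{3j} for j=0..3 gives (1,0), (−√2/2,√2/2), (0,−1), (√2/2,√2/2).
candidate 1: n = (-3, -2, 2, -2) → π⊥ ≈ (-3.00000, -4.82843); max(|x|,|y|,|x±y|/√2) = 5.53553 > 1 ⇒ ∉ W
candidate 2: n = (0, 1, 1, 0) → π⊥ ≈ (-0.70711, -0.29289); max(|x|,|y|,|x±y|/√2) = 0.70711 ≤ 1 ⇒ ∈ W
candidate 3: n = (3, -2, 2, 1) → π⊥ ≈ (+5.12132, -2.70711); max(|x|,|y|,|x±y|/√2) = 5.53553 > 1 ⇒ ∉ W
candidate 4: n = (0, 1, 1, -1) → π⊥ ≈ (-1.41421, -1.00000); max(|x|,|y|,|x±y|/√2) = 1.70711 > 1 ⇒ ∉ W
candidate 5: n = (0, -1, 0, -1) → π⊥ ≈ (+0.00000, -1.41421); max(|x|,|y|,|x±y|/√2) = 1.41421 > 1 ⇒ ∉ W
candidate 6: n = (0, -1, -1, -1) → π⊥ ≈ (+0.00000, -0.41421); max(|x|,|y|,|x±y|/√2) = 0.41421 ≤ 1 ⇒ ∈ W
candidate 7: n = (-2, 1, -3, 2) → π⊥ ≈ (-1.29289, +5.12132); max(|x|,|y|,|x±y|/√2) = 5.12132 > 1 ⇒ ∉ W

2, 6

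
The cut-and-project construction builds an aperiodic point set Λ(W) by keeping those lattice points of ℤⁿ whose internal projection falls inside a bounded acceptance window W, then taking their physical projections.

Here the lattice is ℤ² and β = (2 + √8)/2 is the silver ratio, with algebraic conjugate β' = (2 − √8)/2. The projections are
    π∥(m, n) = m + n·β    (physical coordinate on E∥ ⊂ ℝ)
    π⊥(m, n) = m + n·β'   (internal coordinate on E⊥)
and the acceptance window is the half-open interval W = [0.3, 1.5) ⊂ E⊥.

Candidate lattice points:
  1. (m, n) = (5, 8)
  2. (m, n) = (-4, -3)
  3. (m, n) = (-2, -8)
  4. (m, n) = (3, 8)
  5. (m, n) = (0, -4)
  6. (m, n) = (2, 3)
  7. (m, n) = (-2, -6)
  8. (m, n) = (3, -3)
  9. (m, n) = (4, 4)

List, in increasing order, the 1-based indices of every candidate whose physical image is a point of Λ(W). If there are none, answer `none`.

Compute β' = (2−√8)/2 = -0.414214, so π⊥(m,n) = m -0.414214·n.
[1] lift (5,8): star map gives 1.686292; window check 0.3 ≤ 1.686292 < 1.5 is false → out
[2] lift (-4,-3): star map gives -2.757359; window check 0.3 ≤ -2.757359 < 1.5 is false → out
[3] lift (-2,-8): star map gives 1.313708; window check 0.3 ≤ 1.313708 < 1.5 is true → IN Λ
[4] lift (3,8): star map gives -0.313708; window check 0.3 ≤ -0.313708 < 1.5 is false → out
[5] lift (0,-4): star map gives 1.656854; window check 0.3 ≤ 1.656854 < 1.5 is false → out
[6] lift (2,3): star map gives 0.757359; window check 0.3 ≤ 0.757359 < 1.5 is true → IN Λ
[7] lift (-2,-6): star map gives 0.485281; window check 0.3 ≤ 0.485281 < 1.5 is true → IN Λ
[8] lift (3,-3): star map gives 4.242641; window check 0.3 ≤ 4.242641 < 1.5 is false → out
[9] lift (4,4): star map gives 2.343146; window check 0.3 ≤ 2.343146 < 1.5 is false → out

3, 6, 7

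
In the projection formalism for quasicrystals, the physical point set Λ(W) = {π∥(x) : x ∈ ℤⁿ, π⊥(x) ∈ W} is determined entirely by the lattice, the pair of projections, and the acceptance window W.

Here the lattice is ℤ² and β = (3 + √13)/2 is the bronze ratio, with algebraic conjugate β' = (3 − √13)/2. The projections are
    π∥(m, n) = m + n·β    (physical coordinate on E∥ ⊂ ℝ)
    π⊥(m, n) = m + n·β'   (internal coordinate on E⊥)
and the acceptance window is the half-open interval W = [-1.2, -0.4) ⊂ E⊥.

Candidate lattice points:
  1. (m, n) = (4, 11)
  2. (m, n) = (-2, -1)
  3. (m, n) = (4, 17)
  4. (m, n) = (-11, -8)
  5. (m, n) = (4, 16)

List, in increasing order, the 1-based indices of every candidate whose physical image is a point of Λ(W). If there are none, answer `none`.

3, 5

Numerically β ≈ 3.3028 and β' = −1/β ≈ -0.3028.
candidate 1: (m,n)=(4,11) → π∥ = 4+11·β ≈ 40.3305, π⊥ = 4+11·β' ≈ 0.6695 ∉ [-1.2, -0.4) ⇒ out
candidate 2: (m,n)=(-2,-1) → π∥ = -2-1·β ≈ -5.3028, π⊥ = -2-1·β' ≈ -1.6972 ∉ [-1.2, -0.4) ⇒ out
candidate 3: (m,n)=(4,17) → π∥ = 4+17·β ≈ 60.1472, π⊥ = 4+17·β' ≈ -1.1472 ∈ [-1.2, -0.4) ⇒ IN Λ
candidate 4: (m,n)=(-11,-8) → π∥ = -11-8·β ≈ -37.4222, π⊥ = -11-8·β' ≈ -8.5778 ∉ [-1.2, -0.4) ⇒ out
candidate 5: (m,n)=(4,16) → π∥ = 4+16·β ≈ 56.8444, π⊥ = 4+16·β' ≈ -0.8444 ∈ [-1.2, -0.4) ⇒ IN Λ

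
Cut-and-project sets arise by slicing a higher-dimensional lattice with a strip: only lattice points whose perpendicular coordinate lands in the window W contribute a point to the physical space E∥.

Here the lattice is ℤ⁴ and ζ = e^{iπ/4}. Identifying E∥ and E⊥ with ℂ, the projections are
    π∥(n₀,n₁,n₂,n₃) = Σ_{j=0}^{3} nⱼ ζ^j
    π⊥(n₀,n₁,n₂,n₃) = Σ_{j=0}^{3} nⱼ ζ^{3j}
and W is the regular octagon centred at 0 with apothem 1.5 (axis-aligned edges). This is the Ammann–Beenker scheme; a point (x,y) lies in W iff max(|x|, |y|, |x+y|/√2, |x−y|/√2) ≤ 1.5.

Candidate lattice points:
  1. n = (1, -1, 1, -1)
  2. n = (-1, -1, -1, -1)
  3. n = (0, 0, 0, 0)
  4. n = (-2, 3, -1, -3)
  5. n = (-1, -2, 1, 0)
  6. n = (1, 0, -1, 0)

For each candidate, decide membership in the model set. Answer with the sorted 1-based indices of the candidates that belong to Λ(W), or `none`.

Internal map: ζ^{3j} for j=0..3 gives (1,0), (−√2/2,√2/2), (0,−1), (√2/2,√2/2).
#1 (1, -1, 1, -1): internal (1.0000, -2.4142); octagon support 2.4142 vs apothem 1.5 → ∉ W
#2 (-1, -1, -1, -1): internal (-1.0000, -0.4142); octagon support 1.0000 vs apothem 1.5 → ∈ W
#3 (0, 0, 0, 0): internal (0.0000, 0.0000); octagon support 0.0000 vs apothem 1.5 → ∈ W
#4 (-2, 3, -1, -3): internal (-6.2426, 1.0000); octagon support 6.2426 vs apothem 1.5 → ∉ W
#5 (-1, -2, 1, 0): internal (0.4142, -2.4142); octagon support 2.4142 vs apothem 1.5 → ∉ W
#6 (1, 0, -1, 0): internal (1.0000, 1.0000); octagon support 1.4142 vs apothem 1.5 → ∈ W

2, 3, 6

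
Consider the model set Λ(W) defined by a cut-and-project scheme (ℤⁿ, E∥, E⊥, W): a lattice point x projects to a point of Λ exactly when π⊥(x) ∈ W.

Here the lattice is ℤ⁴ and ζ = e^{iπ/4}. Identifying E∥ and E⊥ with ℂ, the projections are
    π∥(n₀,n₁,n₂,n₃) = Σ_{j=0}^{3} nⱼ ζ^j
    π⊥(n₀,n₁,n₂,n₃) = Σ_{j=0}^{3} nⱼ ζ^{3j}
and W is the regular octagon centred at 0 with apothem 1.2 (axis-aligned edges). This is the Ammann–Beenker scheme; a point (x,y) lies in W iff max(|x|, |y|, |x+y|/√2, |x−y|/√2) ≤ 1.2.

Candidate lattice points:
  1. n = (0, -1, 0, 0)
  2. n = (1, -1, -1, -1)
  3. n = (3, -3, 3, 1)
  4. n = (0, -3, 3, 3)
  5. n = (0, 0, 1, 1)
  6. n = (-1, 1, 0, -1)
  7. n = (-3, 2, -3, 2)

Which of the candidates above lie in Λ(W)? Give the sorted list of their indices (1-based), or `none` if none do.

1, 2, 5

Internal map: ζ^{3j} for j=0..3 gives (1,0), (−√2/2,√2/2), (0,−1), (√2/2,√2/2).
candidate 1: n = (0, -1, 0, 0) → π⊥ ≈ (+0.7071, -0.7071); max(|x|,|y|,|x±y|/√2) = 1.0000 ≤ 1.2 ⇒ ∈ W
candidate 2: n = (1, -1, -1, -1) → π⊥ ≈ (+1.0000, -0.4142); max(|x|,|y|,|x±y|/√2) = 1.0000 ≤ 1.2 ⇒ ∈ W
candidate 3: n = (3, -3, 3, 1) → π⊥ ≈ (+5.8284, -4.4142); max(|x|,|y|,|x±y|/√2) = 7.2426 > 1.2 ⇒ ∉ W
candidate 4: n = (0, -3, 3, 3) → π⊥ ≈ (+4.2426, -3.0000); max(|x|,|y|,|x±y|/√2) = 5.1213 > 1.2 ⇒ ∉ W
candidate 5: n = (0, 0, 1, 1) → π⊥ ≈ (+0.7071, -0.2929); max(|x|,|y|,|x±y|/√2) = 0.7071 ≤ 1.2 ⇒ ∈ W
candidate 6: n = (-1, 1, 0, -1) → π⊥ ≈ (-2.4142, +0.0000); max(|x|,|y|,|x±y|/√2) = 2.4142 > 1.2 ⇒ ∉ W
candidate 7: n = (-3, 2, -3, 2) → π⊥ ≈ (-3.0000, +5.8284); max(|x|,|y|,|x±y|/√2) = 6.2426 > 1.2 ⇒ ∉ W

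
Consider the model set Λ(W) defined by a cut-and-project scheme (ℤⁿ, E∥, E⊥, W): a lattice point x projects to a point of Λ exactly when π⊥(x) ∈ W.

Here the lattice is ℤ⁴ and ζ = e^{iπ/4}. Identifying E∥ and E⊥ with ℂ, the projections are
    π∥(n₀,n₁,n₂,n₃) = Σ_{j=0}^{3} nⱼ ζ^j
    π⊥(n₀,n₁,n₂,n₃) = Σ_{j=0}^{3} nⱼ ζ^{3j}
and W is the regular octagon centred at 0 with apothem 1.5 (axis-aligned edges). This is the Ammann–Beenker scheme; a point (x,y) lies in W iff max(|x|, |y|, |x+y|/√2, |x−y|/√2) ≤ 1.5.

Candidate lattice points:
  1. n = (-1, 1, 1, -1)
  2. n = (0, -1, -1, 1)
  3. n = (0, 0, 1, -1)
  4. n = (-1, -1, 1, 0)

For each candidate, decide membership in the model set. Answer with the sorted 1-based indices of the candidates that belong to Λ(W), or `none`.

none

π⊥(n) = n₀ + n₁ζ³ + n₂ζ⁶ + n₃ζ⁹ where ζ = e^{iπ/4}.
#1 (-1, 1, 1, -1): internal (-2.41421, -1.00000); octagon support 2.41421 vs apothem 1.5 → ∉ W
#2 (0, -1, -1, 1): internal (1.41421, 1.00000); octagon support 1.70711 vs apothem 1.5 → ∉ W
#3 (0, 0, 1, -1): internal (-0.70711, -1.70711); octagon support 1.70711 vs apothem 1.5 → ∉ W
#4 (-1, -1, 1, 0): internal (-0.29289, -1.70711); octagon support 1.70711 vs apothem 1.5 → ∉ W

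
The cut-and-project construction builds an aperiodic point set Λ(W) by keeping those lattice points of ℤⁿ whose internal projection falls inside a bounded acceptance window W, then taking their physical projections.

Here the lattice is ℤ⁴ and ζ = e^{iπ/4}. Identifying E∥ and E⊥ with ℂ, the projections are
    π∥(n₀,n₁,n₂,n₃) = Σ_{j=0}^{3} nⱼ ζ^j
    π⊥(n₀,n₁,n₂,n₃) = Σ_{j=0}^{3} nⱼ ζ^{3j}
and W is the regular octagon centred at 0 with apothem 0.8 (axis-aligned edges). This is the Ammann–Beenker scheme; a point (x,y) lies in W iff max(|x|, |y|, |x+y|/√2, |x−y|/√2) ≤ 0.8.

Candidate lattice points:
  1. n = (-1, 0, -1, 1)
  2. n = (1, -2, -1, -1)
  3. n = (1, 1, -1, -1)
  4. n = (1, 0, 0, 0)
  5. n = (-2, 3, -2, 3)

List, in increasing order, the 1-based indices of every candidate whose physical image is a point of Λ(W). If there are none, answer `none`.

none

π⊥(n) = n₀ + n₁ζ³ + n₂ζ⁶ + n₃ζ⁹ where ζ = e^{iπ/4}.
candidate 1: n = (-1, 0, -1, 1) → π⊥ ≈ (-0.2929, +1.7071); max(|x|,|y|,|x±y|/√2) = 1.7071 > 0.8 ⇒ ∉ W
candidate 2: n = (1, -2, -1, -1) → π⊥ ≈ (+1.7071, -1.1213); max(|x|,|y|,|x±y|/√2) = 2.0000 > 0.8 ⇒ ∉ W
candidate 3: n = (1, 1, -1, -1) → π⊥ ≈ (-0.4142, +1.0000); max(|x|,|y|,|x±y|/√2) = 1.0000 > 0.8 ⇒ ∉ W
candidate 4: n = (1, 0, 0, 0) → π⊥ ≈ (+1.0000, +0.0000); max(|x|,|y|,|x±y|/√2) = 1.0000 > 0.8 ⇒ ∉ W
candidate 5: n = (-2, 3, -2, 3) → π⊥ ≈ (-2.0000, +6.2426); max(|x|,|y|,|x±y|/√2) = 6.2426 > 0.8 ⇒ ∉ W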